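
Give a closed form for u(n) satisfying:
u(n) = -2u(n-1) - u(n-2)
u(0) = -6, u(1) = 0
Characteristic equation: x² + 2x + 1 = 0, which is (x - (-1))².
Repeated root r = -1.
General solution: u(n) = (A + Bn)·(-1)^n.
From u(0) = -6: A = -6.
From u(1) = 0: (A + B)·(-1) = 0 ⇒ B = 6.
So u(n) = \left(6 n - 6\right) \cdot (-1)^n.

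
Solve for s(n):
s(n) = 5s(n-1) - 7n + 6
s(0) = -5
First-order linear with linear forcing.
Homogeneous solution: s_h(n) = A·(5)^n.
Try particular s_p(n) = pn + q. Substituting:
  pn + q = 5(p(n-1) + q) - 7n + 6.
Matching the n-coefficient: p = 5p - 7 ⇒ p = \frac{7}{4}.
Matching constants: q = -5p + 5q + 6 ⇒ q = \frac{11}{16}.
General: s(n) = A·(5)^n + \frac{7 n}{4} + \frac{11}{16}.
Apply s(0) = -5: A + \frac{11}{16} = -5 ⇒ A = - \frac{91}{16}.
So s(n) = - \frac{91 \cdot 5^{n}}{16} + \frac{7 n}{4} + \frac{11}{16}.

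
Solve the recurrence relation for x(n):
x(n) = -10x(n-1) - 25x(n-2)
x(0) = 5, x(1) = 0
Characteristic equation: x² + 10x + 25 = 0, which is (x - (-5))².
Repeated root r = -5.
General solution: x(n) = (A + Bn)·(-5)^n.
From x(0) = 5: A = 5.
From x(1) = 0: (A + B)·(-5) = 0 ⇒ B = -5.
So x(n) = \left(5 - 5 n\right) \cdot (-5)^n.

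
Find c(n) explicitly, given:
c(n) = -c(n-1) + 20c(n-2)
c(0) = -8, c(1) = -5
Characteristic equation: x² + x - 20 = 0, which factors as (x - (4))(x - (-5)) = 0.
Roots r₁ = 4, r₂ = -5 (distinct).
General solution: c(n) = A·(4)^n + B·(-5)^n.
From c(0) = -8: A + B = -8.
From c(1) = -5: 4A - 5B = -5.
Solving: A = -5, B = -3.
So c(n) = - 3 \left(-5\right)^{n} - 5 \cdot 4^{n}.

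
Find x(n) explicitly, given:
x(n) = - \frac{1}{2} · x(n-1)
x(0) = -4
Pure geometric recurrence with ratio - \frac{1}{2}.
By induction x(n) = x(0) · (- \frac{1}{2})^n = - 4 \left(- \frac{1}{2}\right)^{n}.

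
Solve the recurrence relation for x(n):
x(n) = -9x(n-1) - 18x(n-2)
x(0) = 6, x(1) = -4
Characteristic equation: x² + 9x + 18 = 0, which factors as (x - (-6))(x - (-3)) = 0.
Roots r₁ = -6, r₂ = -3 (distinct).
General solution: x(n) = A·(-6)^n + B·(-3)^n.
From x(0) = 6: A + B = 6.
From x(1) = -4: -6A - 3B = -4.
Solving: A = - \frac{14}{3}, B = \frac{32}{3}.
So x(n) = \frac{32 \left(-3\right)^{n}}{3} - \frac{14 \left(-6\right)^{n}}{3}.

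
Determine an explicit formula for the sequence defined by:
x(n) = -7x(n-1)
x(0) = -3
This is a homogeneous first-order recurrence with ratio -7.
By induction x(n) = x(0) · (-7)^n = - 3 \left(-7\right)^{n}.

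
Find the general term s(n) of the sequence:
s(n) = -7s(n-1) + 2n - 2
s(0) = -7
First-order linear with linear forcing.
Homogeneous solution: s_h(n) = A·(-7)^n.
Try particular s_p(n) = pn + q. Substituting:
  pn + q = -7(p(n-1) + q) + 2n - 2.
Matching the n-coefficient: p = -7p + 2 ⇒ p = \frac{1}{4}.
Matching constants: q = 7p - 7q - 2 ⇒ q = - \frac{1}{32}.
General: s(n) = A·(-7)^n + \frac{n}{4} - \frac{1}{32}.
Apply s(0) = -7: A - \frac{1}{32} = -7 ⇒ A = - \frac{223}{32}.
So s(n) = - \frac{223 \left(-7\right)^{n}}{32} + \frac{n}{4} - \frac{1}{32}.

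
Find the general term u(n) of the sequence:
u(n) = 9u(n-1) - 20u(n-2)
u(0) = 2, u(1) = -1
Characteristic equation: x² - 9x + 20 = 0, which factors as (x - (5))(x - (4)) = 0.
Roots r₁ = 5, r₂ = 4 (distinct).
General solution: u(n) = A·(5)^n + B·(4)^n.
From u(0) = 2: A + B = 2.
From u(1) = -1: 5A + 4B = -1.
Solving: A = -9, B = 11.
So u(n) = 11 \cdot 4^{n} - 9 \cdot 5^{n}.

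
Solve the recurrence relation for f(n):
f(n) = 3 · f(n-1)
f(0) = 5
Pure geometric recurrence with ratio 3.
By induction f(n) = f(0) · (3)^n = 5 \cdot 3^{n}.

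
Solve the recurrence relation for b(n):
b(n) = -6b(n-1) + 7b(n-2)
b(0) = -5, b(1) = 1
Characteristic equation: x² + 6x - 7 = 0, which factors as (x - (1))(x - (-7)) = 0.
Roots r₁ = 1, r₂ = -7 (distinct).
General solution: b(n) = A·(1)^n + B·(-7)^n.
From b(0) = -5: A + B = -5.
From b(1) = 1: A - 7B = 1.
Solving: A = - \frac{17}{4}, B = - \frac{3}{4}.
So b(n) = - \frac{3 \left(-7\right)^{n}}{4} - \frac{17}{4}.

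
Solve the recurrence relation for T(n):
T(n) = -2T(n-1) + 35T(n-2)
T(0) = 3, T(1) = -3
Characteristic equation: x² + 2x - 35 = 0, which factors as (x - (-7))(x - (5)) = 0.
Roots r₁ = -7, r₂ = 5 (distinct).
General solution: T(n) = A·(-7)^n + B·(5)^n.
From T(0) = 3: A + B = 3.
From T(1) = -3: -7A + 5B = -3.
Solving: A = \frac{3}{2}, B = \frac{3}{2}.
So T(n) = \frac{3 \left(-7\right)^{n}}{2} + \frac{3 \cdot 5^{n}}{2}.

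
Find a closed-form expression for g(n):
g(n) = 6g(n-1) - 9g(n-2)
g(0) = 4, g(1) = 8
Characteristic equation: x² - 6x + 9 = 0, which is (x - (3))².
Repeated root r = 3.
General solution: g(n) = (A + Bn)·(3)^n.
From g(0) = 4: A = 4.
From g(1) = 8: (A + B)·(3) = 8 ⇒ B = - \frac{4}{3}.
So g(n) = \left(4 - \frac{4 n}{3}\right) \cdot (3)^n.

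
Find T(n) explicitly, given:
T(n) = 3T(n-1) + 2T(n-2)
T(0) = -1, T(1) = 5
Characteristic equation: x² - 3x - 2 = 0.
Discriminant Δ = (3)² + 4·(2) = 17.
Roots r₁,₂ = (3 ± √17)/2, so r₁ = \frac{3}{2} + \frac{\sqrt{17}}{2}, r₂ = \frac{3}{2} - \frac{\sqrt{17}}{2}.
General solution: T(n) = A·r₁^n + B·r₂^n.
From the initial conditions, A + B = -1 and r₁A + r₂B = 5.
Since r₁ - r₂ = √17: A = (5 - (-1)r₂)/√17 = - \frac{1}{2} + \frac{13 \sqrt{17}}{34}, and B = -1 - A = - \frac{13 \sqrt{17}}{34} - \frac{1}{2}.
So T(n) = \left(- \frac{1}{2} + \frac{13 \sqrt{17}}{34}\right)\left(\frac{3}{2} + \frac{\sqrt{17}}{2}\right)^n + \left(- \frac{13 \sqrt{17}}{34} - \frac{1}{2}\right)\left(\frac{3}{2} - \frac{\sqrt{17}}{2}\right)^n.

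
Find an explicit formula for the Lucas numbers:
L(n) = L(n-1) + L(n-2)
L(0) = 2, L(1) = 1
This is the Lucas sequence.
Characteristic equation: x² - x - 1 = 0; roots r₁ = \frac{1}{2} + \frac{\sqrt{5}}{2}, r₂ = \frac{1}{2} - \frac{\sqrt{5}}{2}.
General: L(n) = A·r₁^n + B·r₂^n. Solving with L(0)=2, L(1)=1 gives A = 1, B = 1.
So L(n) = 2^{- n} \left(\left(1 - \sqrt{5}\right)^{n} + \left(1 + \sqrt{5}\right)^{n}\right).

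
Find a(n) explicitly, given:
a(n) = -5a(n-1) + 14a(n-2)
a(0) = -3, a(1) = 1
Characteristic equation: x² + 5x - 14 = 0, which factors as (x - (-7))(x - (2)) = 0.
Roots r₁ = -7, r₂ = 2 (distinct).
General solution: a(n) = A·(-7)^n + B·(2)^n.
From a(0) = -3: A + B = -3.
From a(1) = 1: -7A + 2B = 1.
Solving: A = - \frac{7}{9}, B = - \frac{20}{9}.
So a(n) = - \frac{7 \left(-7\right)^{n}}{9} - \frac{20 \cdot 2^{n}}{9}.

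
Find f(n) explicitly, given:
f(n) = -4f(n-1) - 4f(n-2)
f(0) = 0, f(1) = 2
Characteristic equation: x² + 4x + 4 = 0, which is (x - (-2))².
Repeated root r = -2.
General solution: f(n) = (A + Bn)·(-2)^n.
From f(0) = 0: A = 0.
From f(1) = 2: (A + B)·(-2) = 2 ⇒ B = -1.
So f(n) = \left(- n\right) \cdot (-2)^n.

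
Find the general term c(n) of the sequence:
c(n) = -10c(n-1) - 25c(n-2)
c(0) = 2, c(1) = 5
Characteristic equation: x² + 10x + 25 = 0, which is (x - (-5))².
Repeated root r = -5.
General solution: c(n) = (A + Bn)·(-5)^n.
From c(0) = 2: A = 2.
From c(1) = 5: (A + B)·(-5) = 5 ⇒ B = -3.
So c(n) = \left(2 - 3 n\right) \cdot (-5)^n.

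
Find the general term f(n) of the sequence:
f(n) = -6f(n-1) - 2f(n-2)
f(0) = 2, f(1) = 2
Characteristic equation: x² + 6x + 2 = 0.
Discriminant Δ = (-6)² + 4·(-2) = 28.
Roots r₁,₂ = (-6 ± √28)/2, so r₁ = -3 + \sqrt{7}, r₂ = -3 - \sqrt{7}.
General solution: f(n) = A·r₁^n + B·r₂^n.
From the initial conditions, A + B = 2 and r₁A + r₂B = 2.
Since r₁ - r₂ = √28: A = (2 - (2)r₂)/√28 = 1 + \frac{4 \sqrt{7}}{7}, and B = 2 - A = 1 - \frac{4 \sqrt{7}}{7}.
So f(n) = \left(1 + \frac{4 \sqrt{7}}{7}\right)\left(-3 + \sqrt{7}\right)^n + \left(1 - \frac{4 \sqrt{7}}{7}\right)\left(-3 - \sqrt{7}\right)^n.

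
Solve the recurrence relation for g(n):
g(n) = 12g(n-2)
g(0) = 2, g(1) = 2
Characteristic equation: x² - 12 = 0.
Discriminant Δ = (0)² + 4·(12) = 48.
Roots r₁,₂ = (0 ± √48)/2, so r₁ = 2 \sqrt{3}, r₂ = - 2 \sqrt{3}.
General solution: g(n) = A·r₁^n + B·r₂^n.
From the initial conditions, A + B = 2 and r₁A + r₂B = 2.
Since r₁ - r₂ = √48: A = (2 - (2)r₂)/√48 = \frac{\sqrt{3}}{6} + 1, and B = 2 - A = 1 - \frac{\sqrt{3}}{6}.
So g(n) = \left(\frac{\sqrt{3}}{6} + 1\right)\left(2 \sqrt{3}\right)^n + \left(1 - \frac{\sqrt{3}}{6}\right)\left(- 2 \sqrt{3}\right)^n.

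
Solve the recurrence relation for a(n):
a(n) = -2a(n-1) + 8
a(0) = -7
First-order linear non-homogeneous.
Homogeneous solution: a_h(n) = A·(-2)^n.
Try constant particular solution a_p = K: K = -2K + 8 ⇒ K = \frac{8}{3}.
General: a(n) = A·(-2)^n + \frac{8}{3}.
Apply a(0) = -7: A + \frac{8}{3} = -7 ⇒ A = - \frac{29}{3}.
So a(n) = \frac{8}{3} - \frac{29 \left(-2\right)^{n}}{3}.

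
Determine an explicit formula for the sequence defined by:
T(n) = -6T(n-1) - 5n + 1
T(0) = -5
First-order linear with linear forcing.
Homogeneous solution: T_h(n) = A·(-6)^n.
Try particular T_p(n) = pn + q. Substituting:
  pn + q = -6(p(n-1) + q) - 5n + 1.
Matching the n-coefficient: p = -6p - 5 ⇒ p = - \frac{5}{7}.
Matching constants: q = 6p - 6q + 1 ⇒ q = - \frac{23}{49}.
General: T(n) = A·(-6)^n - \frac{5 n}{7} - \frac{23}{49}.
Apply T(0) = -5: A - \frac{23}{49} = -5 ⇒ A = - \frac{222}{49}.
So T(n) = - \frac{222 \left(-6\right)^{n}}{49} - \frac{5 n}{7} - \frac{23}{49}.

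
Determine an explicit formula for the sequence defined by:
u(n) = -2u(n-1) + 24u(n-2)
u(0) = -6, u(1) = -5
Characteristic equation: x² + 2x - 24 = 0, which factors as (x - (4))(x - (-6)) = 0.
Roots r₁ = 4, r₂ = -6 (distinct).
General solution: u(n) = A·(4)^n + B·(-6)^n.
From u(0) = -6: A + B = -6.
From u(1) = -5: 4A - 6B = -5.
Solving: A = - \frac{41}{10}, B = - \frac{19}{10}.
So u(n) = - \frac{19 \left(-6\right)^{n}}{10} - \frac{41 \cdot 4^{n}}{10}.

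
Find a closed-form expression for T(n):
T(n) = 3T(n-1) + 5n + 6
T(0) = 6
First-order linear with linear forcing.
Homogeneous solution: T_h(n) = A·(3)^n.
Try particular T_p(n) = pn + q. Substituting:
  pn + q = 3(p(n-1) + q) + 5n + 6.
Matching the n-coefficient: p = 3p + 5 ⇒ p = - \frac{5}{2}.
Matching constants: q = -3p + 3q + 6 ⇒ q = - \frac{27}{4}.
General: T(n) = A·(3)^n - \frac{5 n}{2} - \frac{27}{4}.
Apply T(0) = 6: A - \frac{27}{4} = 6 ⇒ A = \frac{51}{4}.
So T(n) = \frac{51 \cdot 3^{n}}{4} - \frac{5 n}{2} - \frac{27}{4}.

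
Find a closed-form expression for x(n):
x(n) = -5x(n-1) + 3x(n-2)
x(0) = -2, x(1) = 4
Characteristic equation: x² + 5x - 3 = 0.
Discriminant Δ = (-5)² + 4·(3) = 37.
Roots r₁,₂ = (-5 ± √37)/2, so r₁ = - \frac{5}{2} + \frac{\sqrt{37}}{2}, r₂ = - \frac{\sqrt{37}}{2} - \frac{5}{2}.
General solution: x(n) = A·r₁^n + B·r₂^n.
From the initial conditions, A + B = -2 and r₁A + r₂B = 4.
Since r₁ - r₂ = √37: A = (4 - (-2)r₂)/√37 = -1 - \frac{\sqrt{37}}{37}, and B = -2 - A = -1 + \frac{\sqrt{37}}{37}.
So x(n) = \left(-1 - \frac{\sqrt{37}}{37}\right)\left(- \frac{5}{2} + \frac{\sqrt{37}}{2}\right)^n + \left(-1 + \frac{\sqrt{37}}{37}\right)\left(- \frac{\sqrt{37}}{2} - \frac{5}{2}\right)^n.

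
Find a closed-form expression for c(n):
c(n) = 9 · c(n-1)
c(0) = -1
Pure geometric recurrence with ratio 9.
By induction c(n) = c(0) · (9)^n = - 9^{n}.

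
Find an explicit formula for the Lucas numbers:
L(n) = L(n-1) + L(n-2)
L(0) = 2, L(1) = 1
This is the Lucas sequence.
Characteristic equation: x² - x - 1 = 0; roots r₁ = \frac{1}{2} + \frac{\sqrt{5}}{2}, r₂ = \frac{1}{2} - \frac{\sqrt{5}}{2}.
General: L(n) = A·r₁^n + B·r₂^n. Solving with L(0)=2, L(1)=1 gives A = 1, B = 1.
So L(n) = 2^{- n} \left(\left(1 - \sqrt{5}\right)^{n} + \left(1 + \sqrt{5}\right)^{n}\right).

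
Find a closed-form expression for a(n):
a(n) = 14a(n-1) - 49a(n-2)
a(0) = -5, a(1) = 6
Characteristic equation: x² - 14x + 49 = 0, which is (x - (7))².
Repeated root r = 7.
General solution: a(n) = (A + Bn)·(7)^n.
From a(0) = -5: A = -5.
From a(1) = 6: (A + B)·(7) = 6 ⇒ B = \frac{41}{7}.
So a(n) = \left(\frac{41 n}{7} - 5\right) \cdot (7)^n.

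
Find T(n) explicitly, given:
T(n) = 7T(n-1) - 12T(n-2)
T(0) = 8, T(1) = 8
Characteristic equation: x² - 7x + 12 = 0, which factors as (x - (4))(x - (3)) = 0.
Roots r₁ = 4, r₂ = 3 (distinct).
General solution: T(n) = A·(4)^n + B·(3)^n.
From T(0) = 8: A + B = 8.
From T(1) = 8: 4A + 3B = 8.
Solving: A = -16, B = 24.
So T(n) = 24 \cdot 3^{n} - 16 \cdot 4^{n}.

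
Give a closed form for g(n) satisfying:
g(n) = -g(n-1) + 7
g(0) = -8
First-order linear non-homogeneous.
Homogeneous solution: g_h(n) = A·(-1)^n.
Try constant particular solution g_p = K: K = -K + 7 ⇒ K = \frac{7}{2}.
General: g(n) = A·(-1)^n + \frac{7}{2}.
Apply g(0) = -8: A + \frac{7}{2} = -8 ⇒ A = - \frac{23}{2}.
So g(n) = \frac{7}{2} - \frac{23 \left(-1\right)^{n}}{2}.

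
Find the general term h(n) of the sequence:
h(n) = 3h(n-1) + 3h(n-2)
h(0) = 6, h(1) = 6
Characteristic equation: x² - 3x - 3 = 0.
Discriminant Δ = (3)² + 4·(3) = 21.
Roots r₁,₂ = (3 ± √21)/2, so r₁ = \frac{3}{2} + \frac{\sqrt{21}}{2}, r₂ = \frac{3}{2} - \frac{\sqrt{21}}{2}.
General solution: h(n) = A·r₁^n + B·r₂^n.
From the initial conditions, A + B = 6 and r₁A + r₂B = 6.
Since r₁ - r₂ = √21: A = (6 - (6)r₂)/√21 = 3 - \frac{\sqrt{21}}{7}, and B = 6 - A = \frac{\sqrt{21}}{7} + 3.
So h(n) = \left(3 - \frac{\sqrt{21}}{7}\right)\left(\frac{3}{2} + \frac{\sqrt{21}}{2}\right)^n + \left(\frac{\sqrt{21}}{7} + 3\right)\left(\frac{3}{2} - \frac{\sqrt{21}}{2}\right)^n.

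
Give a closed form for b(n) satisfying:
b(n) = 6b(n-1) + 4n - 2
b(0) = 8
First-order linear with linear forcing.
Homogeneous solution: b_h(n) = A·(6)^n.
Try particular b_p(n) = pn + q. Substituting:
  pn + q = 6(p(n-1) + q) + 4n - 2.
Matching the n-coefficient: p = 6p + 4 ⇒ p = - \frac{4}{5}.
Matching constants: q = -6p + 6q - 2 ⇒ q = - \frac{14}{25}.
General: b(n) = A·(6)^n - \frac{4 n}{5} - \frac{14}{25}.
Apply b(0) = 8: A - \frac{14}{25} = 8 ⇒ A = \frac{214}{25}.
So b(n) = \frac{214 \cdot 6^{n}}{25} - \frac{4 n}{5} - \frac{14}{25}.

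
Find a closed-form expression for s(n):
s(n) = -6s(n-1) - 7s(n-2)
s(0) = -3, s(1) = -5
Characteristic equation: x² + 6x + 7 = 0.
Discriminant Δ = (-6)² + 4·(-7) = 8.
Roots r₁,₂ = (-6 ± √8)/2, so r₁ = -3 + \sqrt{2}, r₂ = -3 - \sqrt{2}.
General solution: s(n) = A·r₁^n + B·r₂^n.
From the initial conditions, A + B = -3 and r₁A + r₂B = -5.
Since r₁ - r₂ = √8: A = (-5 - (-3)r₂)/√8 = - \frac{7 \sqrt{2}}{2} - \frac{3}{2}, and B = -3 - A = - \frac{3}{2} + \frac{7 \sqrt{2}}{2}.
So s(n) = \left(- \frac{7 \sqrt{2}}{2} - \frac{3}{2}\right)\left(-3 + \sqrt{2}\right)^n + \left(- \frac{3}{2} + \frac{7 \sqrt{2}}{2}\right)\left(-3 - \sqrt{2}\right)^n.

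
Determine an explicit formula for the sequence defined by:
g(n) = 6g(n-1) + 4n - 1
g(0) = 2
First-order linear with linear forcing.
Homogeneous solution: g_h(n) = A·(6)^n.
Try particular g_p(n) = pn + q. Substituting:
  pn + q = 6(p(n-1) + q) + 4n - 1.
Matching the n-coefficient: p = 6p + 4 ⇒ p = - \frac{4}{5}.
Matching constants: q = -6p + 6q - 1 ⇒ q = - \frac{19}{25}.
General: g(n) = A·(6)^n - \frac{4 n}{5} - \frac{19}{25}.
Apply g(0) = 2: A - \frac{19}{25} = 2 ⇒ A = \frac{69}{25}.
So g(n) = \frac{69 \cdot 6^{n}}{25} - \frac{4 n}{5} - \frac{19}{25}.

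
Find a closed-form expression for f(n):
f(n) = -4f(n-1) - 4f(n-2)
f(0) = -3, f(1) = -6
Characteristic equation: x² + 4x + 4 = 0, which is (x - (-2))².
Repeated root r = -2.
General solution: f(n) = (A + Bn)·(-2)^n.
From f(0) = -3: A = -3.
From f(1) = -6: (A + B)·(-2) = -6 ⇒ B = 6.
So f(n) = \left(6 n - 3\right) \cdot (-2)^n.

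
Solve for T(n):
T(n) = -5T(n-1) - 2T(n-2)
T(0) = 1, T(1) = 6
Characteristic equation: x² + 5x + 2 = 0.
Discriminant Δ = (-5)² + 4·(-2) = 17.
Roots r₁,₂ = (-5 ± √17)/2, so r₁ = - \frac{5}{2} + \frac{\sqrt{17}}{2}, r₂ = - \frac{5}{2} - \frac{\sqrt{17}}{2}.
General solution: T(n) = A·r₁^n + B·r₂^n.
From the initial conditions, A + B = 1 and r₁A + r₂B = 6.
Since r₁ - r₂ = √17: A = (6 - (1)r₂)/√17 = \frac{1}{2} + \frac{\sqrt{17}}{2}, and B = 1 - A = \frac{1}{2} - \frac{\sqrt{17}}{2}.
So T(n) = \left(\frac{1}{2} + \frac{\sqrt{17}}{2}\right)\left(- \frac{5}{2} + \frac{\sqrt{17}}{2}\right)^n + \left(\frac{1}{2} - \frac{\sqrt{17}}{2}\right)\left(- \frac{5}{2} - \frac{\sqrt{17}}{2}\right)^n.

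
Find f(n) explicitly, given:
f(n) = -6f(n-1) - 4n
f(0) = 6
First-order linear with linear forcing.
Homogeneous solution: f_h(n) = A·(-6)^n.
Try particular f_p(n) = pn + q. Substituting:
  pn + q = -6(p(n-1) + q) - 4n.
Matching the n-coefficient: p = -6p - 4 ⇒ p = - \frac{4}{7}.
Matching constants: q = 6p - 6q ⇒ q = - \frac{24}{49}.
General: f(n) = A·(-6)^n - \frac{4 n}{7} - \frac{24}{49}.
Apply f(0) = 6: A - \frac{24}{49} = 6 ⇒ A = \frac{318}{49}.
So f(n) = \frac{318 \left(-6\right)^{n}}{49} - \frac{4 n}{7} - \frac{24}{49}.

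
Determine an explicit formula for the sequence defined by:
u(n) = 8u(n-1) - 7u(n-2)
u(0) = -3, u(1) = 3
Characteristic equation: x² - 8x + 7 = 0, which factors as (x - (1))(x - (7)) = 0.
Roots r₁ = 1, r₂ = 7 (distinct).
General solution: u(n) = A·(1)^n + B·(7)^n.
From u(0) = -3: A + B = -3.
From u(1) = 3: A + 7B = 3.
Solving: A = -4, B = 1.
So u(n) = 7^{n} - 4.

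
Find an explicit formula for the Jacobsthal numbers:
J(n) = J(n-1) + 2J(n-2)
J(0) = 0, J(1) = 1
This is the Jacobsthal sequence.
Characteristic equation: x² - x - 2 = 0; roots r₁ = 2, r₂ = -1.
General: J(n) = A·r₁^n + B·r₂^n. Solving with J(0)=0, J(1)=1 gives A = \frac{1}{3}, B = - \frac{1}{3}.
So J(n) = - \frac{\left(-1\right)^{n}}{3} + \frac{2^{n}}{3}.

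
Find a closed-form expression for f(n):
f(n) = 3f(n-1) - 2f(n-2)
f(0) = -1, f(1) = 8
Characteristic equation: x² - 3x + 2 = 0, which factors as (x - (1))(x - (2)) = 0.
Roots r₁ = 1, r₂ = 2 (distinct).
General solution: f(n) = A·(1)^n + B·(2)^n.
From f(0) = -1: A + B = -1.
From f(1) = 8: A + 2B = 8.
Solving: A = -10, B = 9.
So f(n) = 9 \cdot 2^{n} - 10.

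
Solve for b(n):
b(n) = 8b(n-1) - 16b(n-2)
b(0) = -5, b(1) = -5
Characteristic equation: x² - 8x + 16 = 0, which is (x - (4))².
Repeated root r = 4.
General solution: b(n) = (A + Bn)·(4)^n.
From b(0) = -5: A = -5.
From b(1) = -5: (A + B)·(4) = -5 ⇒ B = \frac{15}{4}.
So b(n) = \left(\frac{15 n}{4} - 5\right) \cdot (4)^n.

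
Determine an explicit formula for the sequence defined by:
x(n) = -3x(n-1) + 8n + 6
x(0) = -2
First-order linear with linear forcing.
Homogeneous solution: x_h(n) = A·(-3)^n.
Try particular x_p(n) = pn + q. Substituting:
  pn + q = -3(p(n-1) + q) + 8n + 6.
Matching the n-coefficient: p = -3p + 8 ⇒ p = 2.
Matching constants: q = 3p - 3q + 6 ⇒ q = 3.
General: x(n) = A·(-3)^n + 2 n + 3.
Apply x(0) = -2: A + 3 = -2 ⇒ A = -5.
So x(n) = - 5 \left(-3\right)^{n} + 2 n + 3.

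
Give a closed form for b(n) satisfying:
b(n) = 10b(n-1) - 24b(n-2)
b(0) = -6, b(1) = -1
Characteristic equation: x² - 10x + 24 = 0, which factors as (x - (6))(x - (4)) = 0.
Roots r₁ = 6, r₂ = 4 (distinct).
General solution: b(n) = A·(6)^n + B·(4)^n.
From b(0) = -6: A + B = -6.
From b(1) = -1: 6A + 4B = -1.
Solving: A = \frac{23}{2}, B = - \frac{35}{2}.
So b(n) = - \frac{35 \cdot 4^{n}}{2} + \frac{23 \cdot 6^{n}}{2}.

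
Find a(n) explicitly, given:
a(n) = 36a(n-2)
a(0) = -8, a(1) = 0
Characteristic equation: x² - 36 = 0, which factors as (x - (6))(x - (-6)) = 0.
Roots r₁ = 6, r₂ = -6 (distinct).
General solution: a(n) = A·(6)^n + B·(-6)^n.
From a(0) = -8: A + B = -8.
From a(1) = 0: 6A - 6B = 0.
Solving: A = -4, B = -4.
So a(n) = - 4 \left(-6\right)^{n} - 4 \cdot 6^{n}.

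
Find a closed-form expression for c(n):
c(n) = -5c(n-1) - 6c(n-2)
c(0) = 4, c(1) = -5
Characteristic equation: x² + 5x + 6 = 0, which factors as (x - (-2))(x - (-3)) = 0.
Roots r₁ = -2, r₂ = -3 (distinct).
General solution: c(n) = A·(-2)^n + B·(-3)^n.
From c(0) = 4: A + B = 4.
From c(1) = -5: -2A - 3B = -5.
Solving: A = 7, B = -3.
So c(n) = 7 \left(-2\right)^{n} - 3 \left(-3\right)^{n}.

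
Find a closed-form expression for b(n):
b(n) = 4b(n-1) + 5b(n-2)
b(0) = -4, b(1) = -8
Characteristic equation: x² - 4x - 5 = 0, which factors as (x - (5))(x - (-1)) = 0.
Roots r₁ = 5, r₂ = -1 (distinct).
General solution: b(n) = A·(5)^n + B·(-1)^n.
From b(0) = -4: A + B = -4.
From b(1) = -8: 5A - B = -8.
Solving: A = -2, B = -2.
So b(n) = - 2 \left(-1\right)^{n} - 2 \cdot 5^{n}.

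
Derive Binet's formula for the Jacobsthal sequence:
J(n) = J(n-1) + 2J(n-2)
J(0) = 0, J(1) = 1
This is the Jacobsthal sequence.
Characteristic equation: x² - x - 2 = 0; roots r₁ = 2, r₂ = -1.
General: J(n) = A·r₁^n + B·r₂^n. Solving with J(0)=0, J(1)=1 gives A = \frac{1}{3}, B = - \frac{1}{3}.
So J(n) = - \frac{\left(-1\right)^{n}}{3} + \frac{2^{n}}{3}.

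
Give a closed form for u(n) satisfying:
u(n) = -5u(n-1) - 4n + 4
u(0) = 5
First-order linear with linear forcing.
Homogeneous solution: u_h(n) = A·(-5)^n.
Try particular u_p(n) = pn + q. Substituting:
  pn + q = -5(p(n-1) + q) - 4n + 4.
Matching the n-coefficient: p = -5p - 4 ⇒ p = - \frac{2}{3}.
Matching constants: q = 5p - 5q + 4 ⇒ q = \frac{1}{9}.
General: u(n) = A·(-5)^n - \frac{2 n}{3} + \frac{1}{9}.
Apply u(0) = 5: A + \frac{1}{9} = 5 ⇒ A = \frac{44}{9}.
So u(n) = \frac{44 \left(-5\right)^{n}}{9} - \frac{2 n}{3} + \frac{1}{9}.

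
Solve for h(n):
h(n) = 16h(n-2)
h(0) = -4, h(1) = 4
Characteristic equation: x² - 16 = 0, which factors as (x - (4))(x - (-4)) = 0.
Roots r₁ = 4, r₂ = -4 (distinct).
General solution: h(n) = A·(4)^n + B·(-4)^n.
From h(0) = -4: A + B = -4.
From h(1) = 4: 4A - 4B = 4.
Solving: A = - \frac{3}{2}, B = - \frac{5}{2}.
So h(n) = - \frac{5 \left(-4\right)^{n}}{2} - \frac{3 \cdot 4^{n}}{2}.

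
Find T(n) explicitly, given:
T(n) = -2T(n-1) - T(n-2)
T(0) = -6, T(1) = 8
Characteristic equation: x² + 2x + 1 = 0, which is (x - (-1))².
Repeated root r = -1.
General solution: T(n) = (A + Bn)·(-1)^n.
From T(0) = -6: A = -6.
From T(1) = 8: (A + B)·(-1) = 8 ⇒ B = -2.
So T(n) = \left(- 2 n - 6\right) \cdot (-1)^n.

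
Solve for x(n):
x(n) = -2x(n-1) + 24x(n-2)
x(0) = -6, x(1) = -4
Characteristic equation: x² + 2x - 24 = 0, which factors as (x - (4))(x - (-6)) = 0.
Roots r₁ = 4, r₂ = -6 (distinct).
General solution: x(n) = A·(4)^n + B·(-6)^n.
From x(0) = -6: A + B = -6.
From x(1) = -4: 4A - 6B = -4.
Solving: A = -4, B = -2.
So x(n) = - 2 \left(-6\right)^{n} - 4 \cdot 4^{n}.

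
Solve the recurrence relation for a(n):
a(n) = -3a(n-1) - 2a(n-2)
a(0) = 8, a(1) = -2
Characteristic equation: x² + 3x + 2 = 0, which factors as (x - (-1))(x - (-2)) = 0.
Roots r₁ = -1, r₂ = -2 (distinct).
General solution: a(n) = A·(-1)^n + B·(-2)^n.
From a(0) = 8: A + B = 8.
From a(1) = -2: -A - 2B = -2.
Solving: A = 14, B = -6.
So a(n) = 14 \left(-1\right)^{n} - 6 \left(-2\right)^{n}.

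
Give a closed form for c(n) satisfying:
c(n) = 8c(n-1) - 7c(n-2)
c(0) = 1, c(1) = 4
Characteristic equation: x² - 8x + 7 = 0, which factors as (x - (1))(x - (7)) = 0.
Roots r₁ = 1, r₂ = 7 (distinct).
General solution: c(n) = A·(1)^n + B·(7)^n.
From c(0) = 1: A + B = 1.
From c(1) = 4: A + 7B = 4.
Solving: A = \frac{1}{2}, B = \frac{1}{2}.
So c(n) = \frac{7^{n}}{2} + \frac{1}{2}.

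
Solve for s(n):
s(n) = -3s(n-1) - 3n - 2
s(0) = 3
First-order linear with linear forcing.
Homogeneous solution: s_h(n) = A·(-3)^n.
Try particular s_p(n) = pn + q. Substituting:
  pn + q = -3(p(n-1) + q) - 3n - 2.
Matching the n-coefficient: p = -3p - 3 ⇒ p = - \frac{3}{4}.
Matching constants: q = 3p - 3q - 2 ⇒ q = - \frac{17}{16}.
General: s(n) = A·(-3)^n - \frac{3 n}{4} - \frac{17}{16}.
Apply s(0) = 3: A - \frac{17}{16} = 3 ⇒ A = \frac{65}{16}.
So s(n) = \frac{65 \left(-3\right)^{n}}{16} - \frac{3 n}{4} - \frac{17}{16}.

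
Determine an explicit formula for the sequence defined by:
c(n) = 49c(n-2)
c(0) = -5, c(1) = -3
Characteristic equation: x² - 49 = 0, which factors as (x - (-7))(x - (7)) = 0.
Roots r₁ = -7, r₂ = 7 (distinct).
General solution: c(n) = A·(-7)^n + B·(7)^n.
From c(0) = -5: A + B = -5.
From c(1) = -3: -7A + 7B = -3.
Solving: A = - \frac{16}{7}, B = - \frac{19}{7}.
So c(n) = - \frac{16 \left(-7\right)^{n}}{7} - \frac{19 \cdot 7^{n}}{7}.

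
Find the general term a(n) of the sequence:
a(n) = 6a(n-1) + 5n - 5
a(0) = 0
First-order linear with linear forcing.
Homogeneous solution: a_h(n) = A·(6)^n.
Try particular a_p(n) = pn + q. Substituting:
  pn + q = 6(p(n-1) + q) + 5n - 5.
Matching the n-coefficient: p = 6p + 5 ⇒ p = -1.
Matching constants: q = -6p + 6q - 5 ⇒ q = - \frac{1}{5}.
General: a(n) = A·(6)^n - n - \frac{1}{5}.
Apply a(0) = 0: A - \frac{1}{5} = 0 ⇒ A = \frac{1}{5}.
So a(n) = \frac{6^{n}}{5} - n - \frac{1}{5}.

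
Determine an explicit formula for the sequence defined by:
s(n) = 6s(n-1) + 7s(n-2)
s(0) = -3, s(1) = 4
Characteristic equation: x² - 6x - 7 = 0, which factors as (x - (7))(x - (-1)) = 0.
Roots r₁ = 7, r₂ = -1 (distinct).
General solution: s(n) = A·(7)^n + B·(-1)^n.
From s(0) = -3: A + B = -3.
From s(1) = 4: 7A - B = 4.
Solving: A = \frac{1}{8}, B = - \frac{25}{8}.
So s(n) = - \frac{25 \left(-1\right)^{n}}{8} + \frac{7^{n}}{8}.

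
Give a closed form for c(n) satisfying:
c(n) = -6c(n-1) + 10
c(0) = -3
First-order linear non-homogeneous.
Homogeneous solution: c_h(n) = A·(-6)^n.
Try constant particular solution c_p = K: K = -6K + 10 ⇒ K = \frac{10}{7}.
General: c(n) = A·(-6)^n + \frac{10}{7}.
Apply c(0) = -3: A + \frac{10}{7} = -3 ⇒ A = - \frac{31}{7}.
So c(n) = \frac{10}{7} - \frac{31 \left(-6\right)^{n}}{7}.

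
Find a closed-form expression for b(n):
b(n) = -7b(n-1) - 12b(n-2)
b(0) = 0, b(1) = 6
Characteristic equation: x² + 7x + 12 = 0, which factors as (x - (-4))(x - (-3)) = 0.
Roots r₁ = -4, r₂ = -3 (distinct).
General solution: b(n) = A·(-4)^n + B·(-3)^n.
From b(0) = 0: A + B = 0.
From b(1) = 6: -4A - 3B = 6.
Solving: A = -6, B = 6.
So b(n) = 6 \left(-3\right)^{n} - 6 \left(-4\right)^{n}.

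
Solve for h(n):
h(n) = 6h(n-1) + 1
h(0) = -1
First-order linear non-homogeneous.
Homogeneous solution: h_h(n) = A·(6)^n.
Try constant particular solution h_p = K: K = 6K + 1 ⇒ K = - \frac{1}{5}.
General: h(n) = A·(6)^n - \frac{1}{5}.
Apply h(0) = -1: A - \frac{1}{5} = -1 ⇒ A = - \frac{4}{5}.
So h(n) = - \frac{4 \cdot 6^{n}}{5} - \frac{1}{5}.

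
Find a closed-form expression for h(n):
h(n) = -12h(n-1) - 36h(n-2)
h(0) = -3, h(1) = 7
Characteristic equation: x² + 12x + 36 = 0, which is (x - (-6))².
Repeated root r = -6.
General solution: h(n) = (A + Bn)·(-6)^n.
From h(0) = -3: A = -3.
From h(1) = 7: (A + B)·(-6) = 7 ⇒ B = \frac{11}{6}.
So h(n) = \left(\frac{11 n}{6} - 3\right) \cdot (-6)^n.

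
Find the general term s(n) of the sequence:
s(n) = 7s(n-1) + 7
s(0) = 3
First-order linear non-homogeneous.
Homogeneous solution: s_h(n) = A·(7)^n.
Try constant particular solution s_p = K: K = 7K + 7 ⇒ K = - \frac{7}{6}.
General: s(n) = A·(7)^n - \frac{7}{6}.
Apply s(0) = 3: A - \frac{7}{6} = 3 ⇒ A = \frac{25}{6}.
So s(n) = \frac{25 \cdot 7^{n}}{6} - \frac{7}{6}.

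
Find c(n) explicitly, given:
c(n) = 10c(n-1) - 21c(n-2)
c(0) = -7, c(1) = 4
Characteristic equation: x² - 10x + 21 = 0, which factors as (x - (7))(x - (3)) = 0.
Roots r₁ = 7, r₂ = 3 (distinct).
General solution: c(n) = A·(7)^n + B·(3)^n.
From c(0) = -7: A + B = -7.
From c(1) = 4: 7A + 3B = 4.
Solving: A = \frac{25}{4}, B = - \frac{53}{4}.
So c(n) = - \frac{53 \cdot 3^{n}}{4} + \frac{25 \cdot 7^{n}}{4}.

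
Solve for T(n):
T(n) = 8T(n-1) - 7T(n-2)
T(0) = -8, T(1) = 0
Characteristic equation: x² - 8x + 7 = 0, which factors as (x - (7))(x - (1)) = 0.
Roots r₁ = 7, r₂ = 1 (distinct).
General solution: T(n) = A·(7)^n + B·(1)^n.
From T(0) = -8: A + B = -8.
From T(1) = 0: 7A + B = 0.
Solving: A = \frac{4}{3}, B = - \frac{28}{3}.
So T(n) = \frac{4 \cdot 7^{n}}{3} - \frac{28}{3}.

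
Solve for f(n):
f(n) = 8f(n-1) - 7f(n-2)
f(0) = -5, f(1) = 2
Characteristic equation: x² - 8x + 7 = 0, which factors as (x - (7))(x - (1)) = 0.
Roots r₁ = 7, r₂ = 1 (distinct).
General solution: f(n) = A·(7)^n + B·(1)^n.
From f(0) = -5: A + B = -5.
From f(1) = 2: 7A + B = 2.
Solving: A = \frac{7}{6}, B = - \frac{37}{6}.
So f(n) = \frac{7 \cdot 7^{n}}{6} - \frac{37}{6}.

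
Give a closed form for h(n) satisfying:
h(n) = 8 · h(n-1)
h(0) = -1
Pure geometric recurrence with ratio 8.
By induction h(n) = h(0) · (8)^n = - 8^{n}.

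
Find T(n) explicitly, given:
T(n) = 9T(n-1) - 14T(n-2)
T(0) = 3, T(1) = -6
Characteristic equation: x² - 9x + 14 = 0, which factors as (x - (2))(x - (7)) = 0.
Roots r₁ = 2, r₂ = 7 (distinct).
General solution: T(n) = A·(2)^n + B·(7)^n.
From T(0) = 3: A + B = 3.
From T(1) = -6: 2A + 7B = -6.
Solving: A = \frac{27}{5}, B = - \frac{12}{5}.
So T(n) = \frac{27 \cdot 2^{n}}{5} - \frac{12 \cdot 7^{n}}{5}.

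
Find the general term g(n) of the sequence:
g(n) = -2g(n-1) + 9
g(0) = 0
First-order linear non-homogeneous.
Homogeneous solution: g_h(n) = A·(-2)^n.
Try constant particular solution g_p = K: K = -2K + 9 ⇒ K = 3.
General: g(n) = A·(-2)^n + 3.
Apply g(0) = 0: A + 3 = 0 ⇒ A = -3.
So g(n) = 3 - 3 \left(-2\right)^{n}.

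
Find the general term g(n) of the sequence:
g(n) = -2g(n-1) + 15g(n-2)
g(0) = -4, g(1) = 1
Characteristic equation: x² + 2x - 15 = 0, which factors as (x - (-5))(x - (3)) = 0.
Roots r₁ = -5, r₂ = 3 (distinct).
General solution: g(n) = A·(-5)^n + B·(3)^n.
From g(0) = -4: A + B = -4.
From g(1) = 1: -5A + 3B = 1.
Solving: A = - \frac{13}{8}, B = - \frac{19}{8}.
So g(n) = - \frac{13 \left(-5\right)^{n}}{8} - \frac{19 \cdot 3^{n}}{8}.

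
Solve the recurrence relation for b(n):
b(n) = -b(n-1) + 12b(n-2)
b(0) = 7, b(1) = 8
Characteristic equation: x² + x - 12 = 0, which factors as (x - (3))(x - (-4)) = 0.
Roots r₁ = 3, r₂ = -4 (distinct).
General solution: b(n) = A·(3)^n + B·(-4)^n.
From b(0) = 7: A + B = 7.
From b(1) = 8: 3A - 4B = 8.
Solving: A = \frac{36}{7}, B = \frac{13}{7}.
So b(n) = \frac{13 \left(-4\right)^{n}}{7} + \frac{36 \cdot 3^{n}}{7}.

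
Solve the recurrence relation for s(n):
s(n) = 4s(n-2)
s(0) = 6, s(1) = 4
Characteristic equation: x² - 4 = 0, which factors as (x - (2))(x - (-2)) = 0.
Roots r₁ = 2, r₂ = -2 (distinct).
General solution: s(n) = A·(2)^n + B·(-2)^n.
From s(0) = 6: A + B = 6.
From s(1) = 4: 2A - 2B = 4.
Solving: A = 4, B = 2.
So s(n) = 2 \left(-2\right)^{n} + 4 \cdot 2^{n}.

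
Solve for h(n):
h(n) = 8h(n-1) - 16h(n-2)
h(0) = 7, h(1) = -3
Characteristic equation: x² - 8x + 16 = 0, which is (x - (4))².
Repeated root r = 4.
General solution: h(n) = (A + Bn)·(4)^n.
From h(0) = 7: A = 7.
From h(1) = -3: (A + B)·(4) = -3 ⇒ B = - \frac{31}{4}.
So h(n) = \left(7 - \frac{31 n}{4}\right) \cdot (4)^n.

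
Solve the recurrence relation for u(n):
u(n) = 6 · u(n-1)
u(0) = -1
Pure geometric recurrence with ratio 6.
By induction u(n) = u(0) · (6)^n = - 6^{n}.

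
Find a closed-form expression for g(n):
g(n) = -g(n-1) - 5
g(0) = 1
First-order linear non-homogeneous.
Homogeneous solution: g_h(n) = A·(-1)^n.
Try constant particular solution g_p = K: K = -K - 5 ⇒ K = - \frac{5}{2}.
General: g(n) = A·(-1)^n - \frac{5}{2}.
Apply g(0) = 1: A - \frac{5}{2} = 1 ⇒ A = \frac{7}{2}.
So g(n) = \frac{7 \left(-1\right)^{n}}{2} - \frac{5}{2}.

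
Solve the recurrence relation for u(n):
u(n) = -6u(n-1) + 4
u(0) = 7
First-order linear non-homogeneous.
Homogeneous solution: u_h(n) = A·(-6)^n.
Try constant particular solution u_p = K: K = -6K + 4 ⇒ K = \frac{4}{7}.
General: u(n) = A·(-6)^n + \frac{4}{7}.
Apply u(0) = 7: A + \frac{4}{7} = 7 ⇒ A = \frac{45}{7}.
So u(n) = \frac{45 \left(-6\right)^{n}}{7} + \frac{4}{7}.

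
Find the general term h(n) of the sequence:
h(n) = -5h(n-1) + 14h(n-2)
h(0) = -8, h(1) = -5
Characteristic equation: x² + 5x - 14 = 0, which factors as (x - (2))(x - (-7)) = 0.
Roots r₁ = 2, r₂ = -7 (distinct).
General solution: h(n) = A·(2)^n + B·(-7)^n.
From h(0) = -8: A + B = -8.
From h(1) = -5: 2A - 7B = -5.
Solving: A = - \frac{61}{9}, B = - \frac{11}{9}.
So h(n) = - \frac{11 \left(-7\right)^{n}}{9} - \frac{61 \cdot 2^{n}}{9}.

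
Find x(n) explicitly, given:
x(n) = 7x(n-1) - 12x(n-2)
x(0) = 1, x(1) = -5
Characteristic equation: x² - 7x + 12 = 0, which factors as (x - (4))(x - (3)) = 0.
Roots r₁ = 4, r₂ = 3 (distinct).
General solution: x(n) = A·(4)^n + B·(3)^n.
From x(0) = 1: A + B = 1.
From x(1) = -5: 4A + 3B = -5.
Solving: A = -8, B = 9.
So x(n) = 9 \cdot 3^{n} - 8 \cdot 4^{n}.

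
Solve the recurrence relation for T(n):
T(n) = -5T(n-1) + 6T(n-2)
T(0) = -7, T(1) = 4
Characteristic equation: x² + 5x - 6 = 0, which factors as (x - (-6))(x - (1)) = 0.
Roots r₁ = -6, r₂ = 1 (distinct).
General solution: T(n) = A·(-6)^n + B·(1)^n.
From T(0) = -7: A + B = -7.
From T(1) = 4: -6A + B = 4.
Solving: A = - \frac{11}{7}, B = - \frac{38}{7}.
So T(n) = - \frac{11 \left(-6\right)^{n}}{7} - \frac{38}{7}.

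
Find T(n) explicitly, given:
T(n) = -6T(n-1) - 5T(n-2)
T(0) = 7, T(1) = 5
Characteristic equation: x² + 6x + 5 = 0, which factors as (x - (-5))(x - (-1)) = 0.
Roots r₁ = -5, r₂ = -1 (distinct).
General solution: T(n) = A·(-5)^n + B·(-1)^n.
From T(0) = 7: A + B = 7.
From T(1) = 5: -5A - B = 5.
Solving: A = -3, B = 10.
So T(n) = 10 \left(-1\right)^{n} - 3 \left(-5\right)^{n}.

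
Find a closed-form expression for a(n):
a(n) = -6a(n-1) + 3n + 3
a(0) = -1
First-order linear with linear forcing.
Homogeneous solution: a_h(n) = A·(-6)^n.
Try particular a_p(n) = pn + q. Substituting:
  pn + q = -6(p(n-1) + q) + 3n + 3.
Matching the n-coefficient: p = -6p + 3 ⇒ p = \frac{3}{7}.
Matching constants: q = 6p - 6q + 3 ⇒ q = \frac{39}{49}.
General: a(n) = A·(-6)^n + \frac{3 n}{7} + \frac{39}{49}.
Apply a(0) = -1: A + \frac{39}{49} = -1 ⇒ A = - \frac{88}{49}.
So a(n) = - \frac{88 \left(-6\right)^{n}}{49} + \frac{3 n}{7} + \frac{39}{49}.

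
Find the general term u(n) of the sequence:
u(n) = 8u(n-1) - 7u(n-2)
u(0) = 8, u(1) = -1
Characteristic equation: x² - 8x + 7 = 0, which factors as (x - (7))(x - (1)) = 0.
Roots r₁ = 7, r₂ = 1 (distinct).
General solution: u(n) = A·(7)^n + B·(1)^n.
From u(0) = 8: A + B = 8.
From u(1) = -1: 7A + B = -1.
Solving: A = - \frac{3}{2}, B = \frac{19}{2}.
So u(n) = \frac{19}{2} - \frac{3 \cdot 7^{n}}{2}.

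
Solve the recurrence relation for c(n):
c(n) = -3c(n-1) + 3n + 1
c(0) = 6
First-order linear with linear forcing.
Homogeneous solution: c_h(n) = A·(-3)^n.
Try particular c_p(n) = pn + q. Substituting:
  pn + q = -3(p(n-1) + q) + 3n + 1.
Matching the n-coefficient: p = -3p + 3 ⇒ p = \frac{3}{4}.
Matching constants: q = 3p - 3q + 1 ⇒ q = \frac{13}{16}.
General: c(n) = A·(-3)^n + \frac{3 n}{4} + \frac{13}{16}.
Apply c(0) = 6: A + \frac{13}{16} = 6 ⇒ A = \frac{83}{16}.
So c(n) = \frac{83 \left(-3\right)^{n}}{16} + \frac{3 n}{4} + \frac{13}{16}.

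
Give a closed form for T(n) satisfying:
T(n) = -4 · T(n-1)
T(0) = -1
Pure geometric recurrence with ratio -4.
By induction T(n) = T(0) · (-4)^n = - \left(-4\right)^{n}.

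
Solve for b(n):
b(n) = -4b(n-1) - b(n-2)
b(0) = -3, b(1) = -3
Characteristic equation: x² + 4x + 1 = 0.
Discriminant Δ = (-4)² + 4·(-1) = 12.
Roots r₁,₂ = (-4 ± √12)/2, so r₁ = -2 + \sqrt{3}, r₂ = -2 - \sqrt{3}.
General solution: b(n) = A·r₁^n + B·r₂^n.
From the initial conditions, A + B = -3 and r₁A + r₂B = -3.
Since r₁ - r₂ = √12: A = (-3 - (-3)r₂)/√12 = - \frac{3 \sqrt{3}}{2} - \frac{3}{2}, and B = -3 - A = - \frac{3}{2} + \frac{3 \sqrt{3}}{2}.
So b(n) = \left(- \frac{3 \sqrt{3}}{2} - \frac{3}{2}\right)\left(-2 + \sqrt{3}\right)^n + \left(- \frac{3}{2} + \frac{3 \sqrt{3}}{2}\right)\left(-2 - \sqrt{3}\right)^n.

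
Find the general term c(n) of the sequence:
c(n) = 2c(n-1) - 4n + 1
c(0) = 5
First-order linear with linear forcing.
Homogeneous solution: c_h(n) = A·(2)^n.
Try particular c_p(n) = pn + q. Substituting:
  pn + q = 2(p(n-1) + q) - 4n + 1.
Matching the n-coefficient: p = 2p - 4 ⇒ p = 4.
Matching constants: q = -2p + 2q + 1 ⇒ q = 7.
General: c(n) = A·(2)^n + 4 n + 7.
Apply c(0) = 5: A + 7 = 5 ⇒ A = -2.
So c(n) = - 2 \cdot 2^{n} + 4 n + 7.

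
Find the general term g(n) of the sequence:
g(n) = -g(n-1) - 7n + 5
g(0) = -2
First-order linear with linear forcing.
Homogeneous solution: g_h(n) = A·(-1)^n.
Try particular g_p(n) = pn + q. Substituting:
  pn + q = -(p(n-1) + q) - 7n + 5.
Matching the n-coefficient: p = -p - 7 ⇒ p = - \frac{7}{2}.
Matching constants: q = p - q + 5 ⇒ q = \frac{3}{4}.
General: g(n) = A·(-1)^n - \frac{7 n}{2} + \frac{3}{4}.
Apply g(0) = -2: A + \frac{3}{4} = -2 ⇒ A = - \frac{11}{4}.
So g(n) = - \frac{11 \left(-1\right)^{n}}{4} - \frac{7 n}{2} + \frac{3}{4}.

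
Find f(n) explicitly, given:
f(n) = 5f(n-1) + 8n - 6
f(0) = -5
First-order linear with linear forcing.
Homogeneous solution: f_h(n) = A·(5)^n.
Try particular f_p(n) = pn + q. Substituting:
  pn + q = 5(p(n-1) + q) + 8n - 6.
Matching the n-coefficient: p = 5p + 8 ⇒ p = -2.
Matching constants: q = -5p + 5q - 6 ⇒ q = -1.
General: f(n) = A·(5)^n - 2 n - 1.
Apply f(0) = -5: A - 1 = -5 ⇒ A = -4.
So f(n) = - 4 \cdot 5^{n} - 2 n - 1.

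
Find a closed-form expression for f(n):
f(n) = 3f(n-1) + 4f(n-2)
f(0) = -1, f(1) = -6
Characteristic equation: x² - 3x - 4 = 0, which factors as (x - (4))(x - (-1)) = 0.
Roots r₁ = 4, r₂ = -1 (distinct).
General solution: f(n) = A·(4)^n + B·(-1)^n.
From f(0) = -1: A + B = -1.
From f(1) = -6: 4A - B = -6.
Solving: A = - \frac{7}{5}, B = \frac{2}{5}.
So f(n) = \frac{2 \left(-1\right)^{n}}{5} - \frac{7 \cdot 4^{n}}{5}.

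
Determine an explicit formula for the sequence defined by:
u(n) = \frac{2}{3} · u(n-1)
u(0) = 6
Pure geometric recurrence with ratio \frac{2}{3}.
By induction u(n) = u(0) · (\frac{2}{3})^n = 6 \left(\frac{2}{3}\right)^{n}.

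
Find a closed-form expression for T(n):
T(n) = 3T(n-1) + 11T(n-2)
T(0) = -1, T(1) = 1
Characteristic equation: x² - 3x - 11 = 0.
Discriminant Δ = (3)² + 4·(11) = 53.
Roots r₁,₂ = (3 ± √53)/2, so r₁ = \frac{3}{2} + \frac{\sqrt{53}}{2}, r₂ = \frac{3}{2} - \frac{\sqrt{53}}{2}.
General solution: T(n) = A·r₁^n + B·r₂^n.
From the initial conditions, A + B = -1 and r₁A + r₂B = 1.
Since r₁ - r₂ = √53: A = (1 - (-1)r₂)/√53 = - \frac{1}{2} + \frac{5 \sqrt{53}}{106}, and B = -1 - A = - \frac{1}{2} - \frac{5 \sqrt{53}}{106}.
So T(n) = \left(- \frac{1}{2} + \frac{5 \sqrt{53}}{106}\right)\left(\frac{3}{2} + \frac{\sqrt{53}}{2}\right)^n + \left(- \frac{1}{2} - \frac{5 \sqrt{53}}{106}\right)\left(\frac{3}{2} - \frac{\sqrt{53}}{2}\right)^n.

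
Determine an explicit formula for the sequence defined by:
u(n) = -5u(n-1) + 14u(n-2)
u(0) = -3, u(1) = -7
Characteristic equation: x² + 5x - 14 = 0, which factors as (x - (2))(x - (-7)) = 0.
Roots r₁ = 2, r₂ = -7 (distinct).
General solution: u(n) = A·(2)^n + B·(-7)^n.
From u(0) = -3: A + B = -3.
From u(1) = -7: 2A - 7B = -7.
Solving: A = - \frac{28}{9}, B = \frac{1}{9}.
So u(n) = \frac{\left(-7\right)^{n}}{9} - \frac{28 \cdot 2^{n}}{9}.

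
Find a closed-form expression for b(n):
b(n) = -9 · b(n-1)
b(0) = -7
Pure geometric recurrence with ratio -9.
By induction b(n) = b(0) · (-9)^n = - 7 \left(-9\right)^{n}.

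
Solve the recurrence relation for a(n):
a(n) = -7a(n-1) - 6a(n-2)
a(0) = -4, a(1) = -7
Characteristic equation: x² + 7x + 6 = 0, which factors as (x - (-6))(x - (-1)) = 0.
Roots r₁ = -6, r₂ = -1 (distinct).
General solution: a(n) = A·(-6)^n + B·(-1)^n.
From a(0) = -4: A + B = -4.
From a(1) = -7: -6A - B = -7.
Solving: A = \frac{11}{5}, B = - \frac{31}{5}.
So a(n) = - \frac{31 \left(-1\right)^{n}}{5} + \frac{11 \left(-6\right)^{n}}{5}.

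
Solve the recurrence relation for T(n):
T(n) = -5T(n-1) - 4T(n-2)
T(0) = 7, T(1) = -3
Characteristic equation: x² + 5x + 4 = 0, which factors as (x - (-4))(x - (-1)) = 0.
Roots r₁ = -4, r₂ = -1 (distinct).
General solution: T(n) = A·(-4)^n + B·(-1)^n.
From T(0) = 7: A + B = 7.
From T(1) = -3: -4A - B = -3.
Solving: A = - \frac{4}{3}, B = \frac{25}{3}.
So T(n) = \frac{25 \left(-1\right)^{n}}{3} - \frac{4 \left(-4\right)^{n}}{3}.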